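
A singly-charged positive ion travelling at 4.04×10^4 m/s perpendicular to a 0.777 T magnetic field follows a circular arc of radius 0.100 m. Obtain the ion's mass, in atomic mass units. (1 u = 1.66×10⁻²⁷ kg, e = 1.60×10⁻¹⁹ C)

qvB = mv²/r ⇒ m = qBr/v.
m = (1×1.60×10^-19)(0.777)(0.100) / (4.04×10^4) = 3.08×10^-25 kg = 185 u.

m ≈ 185 u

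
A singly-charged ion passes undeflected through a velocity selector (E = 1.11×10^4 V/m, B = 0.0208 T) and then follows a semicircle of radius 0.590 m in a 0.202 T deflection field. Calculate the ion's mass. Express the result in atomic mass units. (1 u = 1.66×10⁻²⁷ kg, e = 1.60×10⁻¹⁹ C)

v = E/B₁ = 5.34×10^5 m/s.
From r = mv/(qB₂), m = qB₂r/v = (1×1.60×10^-19)(0.202)(0.590) / (5.34×10^5) = 3.57×10^-26 kg.
In atomic mass units: m = 3.57×10^-26 / 1.66×10^-27 = 21.5 u.

m ≈ 21.5 u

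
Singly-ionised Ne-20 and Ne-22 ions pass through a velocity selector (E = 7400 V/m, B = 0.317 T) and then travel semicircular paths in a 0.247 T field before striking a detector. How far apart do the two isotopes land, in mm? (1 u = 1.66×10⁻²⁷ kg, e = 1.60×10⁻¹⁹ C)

Δd ≈ 3.92 mm

Both emerge at v = E/B₁ = 2.33×10^4 m/s.
r = mv/(qB₂), so r₁ = 0.01961 m and r₂ = 0.02157 m, giving Δr = 1.96×10^-3 m.
After a semicircle each ion lands a diameter 2r from the entry slit, so the separation is 2Δr = 3.92×10^-3 m.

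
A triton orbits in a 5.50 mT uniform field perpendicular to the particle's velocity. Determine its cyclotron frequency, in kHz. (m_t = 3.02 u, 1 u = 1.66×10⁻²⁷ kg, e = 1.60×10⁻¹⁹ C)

f ≈ 27.9 kHz

f = qB/(2πm) = (1×1.60×10^-19)(5.50×10^-3) / [2π(5.01×10^-27)] = 2.79×10^4 Hz.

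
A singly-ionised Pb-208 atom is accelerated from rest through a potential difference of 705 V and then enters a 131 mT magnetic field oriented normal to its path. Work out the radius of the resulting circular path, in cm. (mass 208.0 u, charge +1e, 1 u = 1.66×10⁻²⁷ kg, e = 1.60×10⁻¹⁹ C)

r ≈ 42.1 cm

The kinetic energy gained is K = qV = (1×1.60×10^-19)(705) = 1.13×10^-16 J.
v = √(2K/m) = 2.56×10^4 m/s.
r = mv/(qB) = (3.45×10^-25)(2.56×10^4) / [(1×1.60×10^-19)(0.131)] = 0.421 m.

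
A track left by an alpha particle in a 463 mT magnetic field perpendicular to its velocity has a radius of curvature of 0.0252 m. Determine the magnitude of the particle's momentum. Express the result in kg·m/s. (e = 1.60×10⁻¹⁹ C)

p ≈ 3.73×10^-21 kg·m/s

Since qvB = mv²/r, the momentum p = mv = qBr.
p = (2×1.60×10^-19)(0.463)(0.0252) = 3.73×10^-21 kg·m/s.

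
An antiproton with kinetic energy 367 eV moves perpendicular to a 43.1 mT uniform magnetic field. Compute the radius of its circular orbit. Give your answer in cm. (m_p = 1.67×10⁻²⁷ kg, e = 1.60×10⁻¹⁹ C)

Convert the energy: K = 367 eV = 5.87×10^-17 J.
v = √(2K/m) = √(2·5.87×10^-17/1.67×10^-27) = 2.65×10^5 m/s.
r = mv/(qB) = (1.67×10^-27)(2.65×10^5) / [(1×1.60×10^-19)(0.0431)] = 0.0642 m.

r ≈ 6.42 cm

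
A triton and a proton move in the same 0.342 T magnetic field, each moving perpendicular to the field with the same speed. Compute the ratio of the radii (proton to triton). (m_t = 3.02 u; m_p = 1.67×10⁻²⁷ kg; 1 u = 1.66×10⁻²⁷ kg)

ratio ≈ 0.333

r = mv/(qB) ⇒ at equal v, r ∝ m/q.
r_{proton}/r_{triton} = 0.333.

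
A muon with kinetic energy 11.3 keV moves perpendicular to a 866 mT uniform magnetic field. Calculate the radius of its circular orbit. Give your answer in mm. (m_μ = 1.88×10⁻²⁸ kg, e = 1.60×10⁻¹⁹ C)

r ≈ 5.95 mm

Convert the energy: K = 11.3 keV = 1.81×10^-15 J.
v = √(2K/m) = √(2·1.81×10^-15/1.88×10^-28) = 4.39×10^6 m/s.
r = mv/(qB) = (1.88×10^-28)(4.39×10^6) / [(1×1.60×10^-19)(0.866)] = 5.95×10^-3 m.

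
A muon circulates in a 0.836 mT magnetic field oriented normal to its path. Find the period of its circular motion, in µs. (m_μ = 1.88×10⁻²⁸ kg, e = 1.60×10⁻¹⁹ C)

T ≈ 8.83 µs

The cyclotron period is independent of speed: T = 2πm/(qB).
T = 2π(1.88×10^-28) / [(1×1.60×10^-19)(8.36×10^-4)] = 8.83×10^-6 s.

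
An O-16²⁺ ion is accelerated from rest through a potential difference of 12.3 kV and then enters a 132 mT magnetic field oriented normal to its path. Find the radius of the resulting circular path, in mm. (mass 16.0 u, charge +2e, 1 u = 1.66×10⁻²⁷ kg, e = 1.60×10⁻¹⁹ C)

r ≈ 342 mm

The kinetic energy gained is K = qV = (2×1.60×10^-19)(1.23×10^4) = 3.94×10^-15 J.
v = √(2K/m) = 5.44×10^5 m/s.
r = mv/(qB) = (2.66×10^-26)(5.44×10^5) / [(2×1.60×10^-19)(0.132)] = 0.342 m.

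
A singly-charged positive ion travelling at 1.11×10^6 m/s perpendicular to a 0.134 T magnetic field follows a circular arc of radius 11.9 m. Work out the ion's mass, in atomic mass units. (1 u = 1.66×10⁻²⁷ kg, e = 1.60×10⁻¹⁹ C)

m ≈ 138 u

qvB = mv²/r ⇒ m = qBr/v.
m = (1×1.60×10^-19)(0.134)(11.9) / (1.11×10^6) = 2.30×10^-25 kg = 138 u.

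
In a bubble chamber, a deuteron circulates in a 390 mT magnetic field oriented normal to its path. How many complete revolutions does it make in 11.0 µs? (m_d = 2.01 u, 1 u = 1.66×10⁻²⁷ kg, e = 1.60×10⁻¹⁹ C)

T = 2πm/(qB) = 2π(3.3366×10^-27) / [(1×1.60×10^-19)(0.390)] = 3.3597×10^-7 s.
N = t/T = 1.10×10^-5 / 3.3597×10^-7 ≈ 32.74, so 32 complete revolutions.

N = 32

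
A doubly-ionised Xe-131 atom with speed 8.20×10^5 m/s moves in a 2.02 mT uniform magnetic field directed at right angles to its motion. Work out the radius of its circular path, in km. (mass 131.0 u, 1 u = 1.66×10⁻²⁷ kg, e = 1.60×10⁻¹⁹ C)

r ≈ 0.276 km

The magnetic force provides the centripetal force: qvB = mv²/r, so r = mv/(qB).
r = (2.17×10^-25 kg)(8.20×10^5 m/s) / [(2×1.60×10^-19 C)(2.02×10^-3 T)] = 276 m.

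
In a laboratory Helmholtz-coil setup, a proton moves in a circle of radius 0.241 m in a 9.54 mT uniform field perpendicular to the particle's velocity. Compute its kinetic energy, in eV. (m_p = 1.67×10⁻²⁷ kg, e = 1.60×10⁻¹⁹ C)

v = qBr/m = (1×1.60×10^-19)(9.54×10^-3)(0.241) / (1.67×10^-27) = 2.20×10^5 m/s.
K = ½mv² = 0.5·(1.67×10^-27)·(2.20×10^5)² = 4.05×10^-17 J = 253 eV.

K ≈ 253 eV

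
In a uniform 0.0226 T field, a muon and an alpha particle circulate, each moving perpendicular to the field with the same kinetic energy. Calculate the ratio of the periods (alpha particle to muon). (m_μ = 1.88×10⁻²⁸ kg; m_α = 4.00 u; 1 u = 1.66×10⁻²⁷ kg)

T = 2πm/(qB) is independent of speed, so T₂/T₁ = (m₂/q₂)/(m₁/q₁).
T_{alpha particle}/T_{muon} = (6.64×10^-27/2e) / (1.88×10^-28/1e) = 17.7.

ratio ≈ 17.7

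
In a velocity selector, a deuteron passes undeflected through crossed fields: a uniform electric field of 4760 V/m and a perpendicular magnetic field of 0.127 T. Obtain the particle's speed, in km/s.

For zero net force, qE = qvB, so v = E/B.
v = (4760) / (0.127) = 3.75×10^4 m/s.

v ≈ 37.5 km/s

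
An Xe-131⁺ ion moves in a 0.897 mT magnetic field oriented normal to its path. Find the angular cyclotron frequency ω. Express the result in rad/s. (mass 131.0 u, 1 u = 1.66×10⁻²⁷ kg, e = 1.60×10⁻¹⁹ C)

ω = qB/m = (1×1.60×10^-19)(8.97×10^-4) / (2.17×10^-25) = 660 rad/s.

ω ≈ 660 rad/s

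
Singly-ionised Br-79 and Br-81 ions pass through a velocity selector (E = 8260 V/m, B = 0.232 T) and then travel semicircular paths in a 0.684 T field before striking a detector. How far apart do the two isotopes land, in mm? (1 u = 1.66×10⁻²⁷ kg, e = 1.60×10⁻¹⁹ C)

Δd ≈ 2.16 mm

Both emerge at v = E/B₁ = 3.56×10^4 m/s.
r = mv/(qB₂), so r₁ = 0.04266 m and r₂ = 0.04374 m, giving Δr = 1.08×10^-3 m.
After a semicircle each ion lands a diameter 2r from the entry slit, so the separation is 2Δr = 2.16×10^-3 m.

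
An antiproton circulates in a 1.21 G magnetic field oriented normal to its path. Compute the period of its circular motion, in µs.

T ≈ 542 µs

The cyclotron period is independent of speed: T = 2πm/(qB).
T = 2π(1.67×10^-27) / [(1×1.60×10^-19)(1.21×10^-4)] = 5.42×10^-4 s.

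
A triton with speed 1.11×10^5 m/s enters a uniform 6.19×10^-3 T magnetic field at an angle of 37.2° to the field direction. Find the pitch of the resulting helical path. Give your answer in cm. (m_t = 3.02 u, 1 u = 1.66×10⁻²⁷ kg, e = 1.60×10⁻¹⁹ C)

The velocity component along B is v∥ = v cos37.2° = 8.84×10^4 m/s.
The cyclotron period T = 2πm/(qB) = 3.18×10^-5 s is set by m, q, B alone.
Pitch = v∥·T = (8.84×10^4)(3.18×10^-5) = 2.81 m.

pitch ≈ 281 cm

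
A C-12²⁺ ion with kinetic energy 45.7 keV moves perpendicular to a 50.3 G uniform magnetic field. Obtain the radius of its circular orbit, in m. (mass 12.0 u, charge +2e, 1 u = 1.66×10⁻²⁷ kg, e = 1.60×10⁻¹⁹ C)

r ≈ 10.6 m

Convert the energy: K = 45.7 keV = 7.31×10^-15 J.
v = √(2K/m) = √(2·7.31×10^-15/1.99×10^-26) = 8.57×10^5 m/s.
r = mv/(qB) = (1.99×10^-26)(8.57×10^5) / [(2×1.60×10^-19)(5.03×10^-3)] = 10.6 m.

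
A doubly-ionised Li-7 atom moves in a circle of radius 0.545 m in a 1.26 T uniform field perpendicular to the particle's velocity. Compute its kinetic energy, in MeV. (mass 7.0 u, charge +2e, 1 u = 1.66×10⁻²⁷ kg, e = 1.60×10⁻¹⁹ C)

K ≈ 13.0 MeV

v = qBr/m = (2×1.60×10^-19)(1.26)(0.545) / (1.16×10^-26) = 1.89×10^7 m/s.
K = ½mv² = 0.5·(1.16×10^-26)·(1.89×10^7)² = 2.08×10^-12 J = 13.0 MeV.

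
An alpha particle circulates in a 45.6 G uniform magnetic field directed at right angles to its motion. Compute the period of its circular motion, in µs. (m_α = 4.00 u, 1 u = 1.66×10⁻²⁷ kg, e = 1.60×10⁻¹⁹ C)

The cyclotron period is independent of speed: T = 2πm/(qB).
T = 2π(6.64×10^-27) / [(2×1.60×10^-19)(4.56×10^-3)] = 2.86×10^-5 s.

T ≈ 28.6 µs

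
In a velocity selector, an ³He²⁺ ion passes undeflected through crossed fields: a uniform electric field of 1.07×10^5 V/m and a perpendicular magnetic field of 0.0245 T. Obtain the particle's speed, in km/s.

For zero net force, qE = qvB, so v = E/B.
v = (1.07×10^5) / (0.0245) = 4.37×10^6 m/s.

v ≈ 4370 km/s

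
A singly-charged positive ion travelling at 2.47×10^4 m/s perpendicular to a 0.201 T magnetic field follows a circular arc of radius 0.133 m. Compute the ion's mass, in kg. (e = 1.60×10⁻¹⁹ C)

qvB = mv²/r ⇒ m = qBr/v.
m = (1×1.60×10^-19)(0.201)(0.133) / (2.47×10^4) = 1.73×10^-25 kg.

m ≈ 1.73×10^-25 kg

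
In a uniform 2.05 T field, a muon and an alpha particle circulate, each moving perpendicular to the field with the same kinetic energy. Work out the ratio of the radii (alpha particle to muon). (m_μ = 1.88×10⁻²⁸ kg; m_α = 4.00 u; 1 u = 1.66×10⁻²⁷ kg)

r = √(2mK)/(qB) ⇒ at equal K, r ∝ √m/q.
r_{alpha particle}/r_{muon} = 2.97.

ratio ≈ 2.97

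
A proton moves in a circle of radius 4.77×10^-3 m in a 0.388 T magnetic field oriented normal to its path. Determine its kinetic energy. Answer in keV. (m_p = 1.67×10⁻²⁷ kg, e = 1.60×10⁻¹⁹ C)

v = qBr/m = (1×1.60×10^-19)(0.388)(4.77×10^-3) / (1.67×10^-27) = 1.77×10^5 m/s.
K = ½mv² = 0.5·(1.67×10^-27)·(1.77×10^5)² = 2.63×10^-17 J = 0.164 keV.

K ≈ 0.164 keV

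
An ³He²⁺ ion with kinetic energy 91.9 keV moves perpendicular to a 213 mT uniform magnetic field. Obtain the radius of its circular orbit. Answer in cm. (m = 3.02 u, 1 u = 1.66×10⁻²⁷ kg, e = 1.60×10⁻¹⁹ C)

Convert the energy: K = 91.9 keV = 1.47×10^-14 J.
v = √(2K/m) = √(2·1.47×10^-14/5.01×10^-27) = 2.42×10^6 m/s.
r = mv/(qB) = (5.01×10^-27)(2.42×10^6) / [(2×1.60×10^-19)(0.213)] = 0.178 m.

r ≈ 17.8 cm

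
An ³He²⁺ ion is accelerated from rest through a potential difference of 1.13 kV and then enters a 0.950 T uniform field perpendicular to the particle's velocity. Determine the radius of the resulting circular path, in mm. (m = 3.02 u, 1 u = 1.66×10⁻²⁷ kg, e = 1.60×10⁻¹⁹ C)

r ≈ 6.26 mm

The kinetic energy gained is K = qV = (2×1.60×10^-19)(1130) = 3.62×10^-16 J.
v = √(2K/m) = 3.80×10^5 m/s.
r = mv/(qB) = (5.01×10^-27)(3.80×10^5) / [(2×1.60×10^-19)(0.950)] = 6.26×10^-3 m.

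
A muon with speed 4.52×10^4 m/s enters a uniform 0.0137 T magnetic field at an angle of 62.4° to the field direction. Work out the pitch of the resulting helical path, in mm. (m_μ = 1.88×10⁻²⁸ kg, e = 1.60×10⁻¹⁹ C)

pitch ≈ 11.3 mm

The velocity component along B is v∥ = v cos62.4° = 2.09×10^4 m/s.
The cyclotron period T = 2πm/(qB) = 5.39×10^-7 s is set by m, q, B alone.
Pitch = v∥·T = (2.09×10^4)(5.39×10^-7) = 0.0113 m.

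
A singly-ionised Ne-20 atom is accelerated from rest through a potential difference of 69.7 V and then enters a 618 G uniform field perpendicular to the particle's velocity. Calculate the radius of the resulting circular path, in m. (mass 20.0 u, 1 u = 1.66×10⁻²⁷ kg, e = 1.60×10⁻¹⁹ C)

The kinetic energy gained is K = qV = (1×1.60×10^-19)(69.7) = 1.12×10^-17 J.
v = √(2K/m) = 2.59×10^4 m/s.
r = mv/(qB) = (3.32×10^-26)(2.59×10^4) / [(1×1.60×10^-19)(0.0618)] = 0.0870 m.

r ≈ 0.0870 m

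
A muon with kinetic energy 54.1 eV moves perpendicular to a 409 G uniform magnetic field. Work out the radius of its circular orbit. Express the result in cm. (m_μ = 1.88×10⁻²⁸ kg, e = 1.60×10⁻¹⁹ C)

Convert the energy: K = 54.1 eV = 8.66×10^-18 J.
v = √(2K/m) = √(2·8.66×10^-18/1.88×10^-28) = 3.03×10^5 m/s.
r = mv/(qB) = (1.88×10^-28)(3.03×10^5) / [(1×1.60×10^-19)(0.0409)] = 8.72×10^-3 m.

r ≈ 0.872 cm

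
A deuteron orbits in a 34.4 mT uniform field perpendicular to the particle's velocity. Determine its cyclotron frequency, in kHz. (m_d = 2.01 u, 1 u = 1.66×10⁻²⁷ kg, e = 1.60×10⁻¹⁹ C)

f ≈ 263 kHz

f = qB/(2πm) = (1×1.60×10^-19)(0.0344) / [2π(3.34×10^-27)] = 2.63×10^5 Hz.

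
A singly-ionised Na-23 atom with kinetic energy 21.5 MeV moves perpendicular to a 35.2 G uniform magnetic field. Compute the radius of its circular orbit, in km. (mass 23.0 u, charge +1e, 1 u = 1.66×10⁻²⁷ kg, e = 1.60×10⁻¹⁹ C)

Convert the energy: K = 21.5 MeV = 3.44×10^-12 J.
v = √(2K/m) = √(2·3.44×10^-12/3.82×10^-26) = 1.34×10^7 m/s.
r = mv/(qB) = (3.82×10^-26)(1.34×10^7) / [(1×1.60×10^-19)(3.52×10^-3)] = 910 m.

r ≈ 0.910 km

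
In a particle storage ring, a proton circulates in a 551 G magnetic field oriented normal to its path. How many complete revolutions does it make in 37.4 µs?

N = 31

T = 2πm/(qB) = 2π(1.67×10^-27) / [(1×1.60×10^-19)(0.0551)] = 1.1902×10^-6 s.
N = t/T = 3.74×10^-5 / 1.1902×10^-6 ≈ 31.42, so 31 complete revolutions.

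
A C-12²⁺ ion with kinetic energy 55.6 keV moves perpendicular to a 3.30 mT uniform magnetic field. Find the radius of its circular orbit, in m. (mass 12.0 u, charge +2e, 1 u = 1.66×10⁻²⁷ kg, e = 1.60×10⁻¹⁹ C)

r ≈ 17.8 m

Convert the energy: K = 55.6 keV = 8.90×10^-15 J.
v = √(2K/m) = √(2·8.90×10^-15/1.99×10^-26) = 9.45×10^5 m/s.
r = mv/(qB) = (1.99×10^-26)(9.45×10^5) / [(2×1.60×10^-19)(3.30×10^-3)] = 17.8 m.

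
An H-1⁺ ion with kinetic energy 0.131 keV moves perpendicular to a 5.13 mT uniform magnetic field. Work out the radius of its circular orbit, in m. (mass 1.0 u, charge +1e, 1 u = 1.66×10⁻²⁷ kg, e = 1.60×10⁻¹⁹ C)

r ≈ 0.321 m

Convert the energy: K = 0.131 keV = 2.10×10^-17 J.
v = √(2K/m) = √(2·2.10×10^-17/1.66×10^-27) = 1.59×10^5 m/s.
r = mv/(qB) = (1.66×10^-27)(1.59×10^5) / [(1×1.60×10^-19)(5.13×10^-3)] = 0.321 m.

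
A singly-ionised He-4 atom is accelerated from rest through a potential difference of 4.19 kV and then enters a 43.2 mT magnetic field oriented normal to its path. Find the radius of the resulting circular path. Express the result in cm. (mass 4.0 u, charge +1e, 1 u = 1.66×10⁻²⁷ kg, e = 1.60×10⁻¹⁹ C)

r ≈ 43.2 cm

The kinetic energy gained is K = qV = (1×1.60×10^-19)(4190) = 6.70×10^-16 J.
v = √(2K/m) = 4.49×10^5 m/s.
r = mv/(qB) = (6.64×10^-27)(4.49×10^5) / [(1×1.60×10^-19)(0.0432)] = 0.432 m.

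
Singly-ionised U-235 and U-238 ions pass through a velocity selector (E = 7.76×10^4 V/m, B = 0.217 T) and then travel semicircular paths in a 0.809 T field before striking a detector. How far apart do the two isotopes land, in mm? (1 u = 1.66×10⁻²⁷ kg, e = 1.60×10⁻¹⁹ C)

Both emerge at v = E/B₁ = 3.58×10^5 m/s.
r = mv/(qB₂), so r₁ = 1.0777 m and r₂ = 1.0915 m, giving Δr = 0.0138 m.
After a semicircle each ion lands a diameter 2r from the entry slit, so the separation is 2Δr = 0.0275 m.

Δd ≈ 27.5 mm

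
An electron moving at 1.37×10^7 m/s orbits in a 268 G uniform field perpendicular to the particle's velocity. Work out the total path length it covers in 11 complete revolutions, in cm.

r = mv/(qB) = 2.91×10^-3 m, so one revolution covers 2πr = 0.0183 m.
In 11 revolutions: L = 11·2πr = 0.201 m.

L ≈ 20.1 cm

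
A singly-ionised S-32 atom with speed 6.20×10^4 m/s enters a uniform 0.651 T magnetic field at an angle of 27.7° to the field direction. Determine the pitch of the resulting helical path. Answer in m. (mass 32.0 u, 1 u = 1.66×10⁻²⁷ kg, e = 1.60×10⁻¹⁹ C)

The velocity component along B is v∥ = v cos27.7° = 5.49×10^4 m/s.
The cyclotron period T = 2πm/(qB) = 3.20×10^-6 s is set by m, q, B alone.
Pitch = v∥·T = (5.49×10^4)(3.20×10^-6) = 0.176 m.

pitch ≈ 0.176 m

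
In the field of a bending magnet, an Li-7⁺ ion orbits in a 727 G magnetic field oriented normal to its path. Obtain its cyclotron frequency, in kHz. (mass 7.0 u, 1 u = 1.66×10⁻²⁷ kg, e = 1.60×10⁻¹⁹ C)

f = qB/(2πm) = (1×1.60×10^-19)(0.0727) / [2π(1.16×10^-26)] = 1.59×10^5 Hz.

f ≈ 159 kHz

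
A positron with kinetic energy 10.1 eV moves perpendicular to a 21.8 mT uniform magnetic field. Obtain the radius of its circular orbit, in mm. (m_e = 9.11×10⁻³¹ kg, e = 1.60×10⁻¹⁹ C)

r ≈ 0.492 mm

Convert the energy: K = 10.1 eV = 1.62×10^-18 J.
v = √(2K/m) = √(2·1.62×10^-18/9.11×10^-31) = 1.88×10^6 m/s.
r = mv/(qB) = (9.11×10^-31)(1.88×10^6) / [(1×1.60×10^-19)(0.0218)] = 4.92×10^-4 m.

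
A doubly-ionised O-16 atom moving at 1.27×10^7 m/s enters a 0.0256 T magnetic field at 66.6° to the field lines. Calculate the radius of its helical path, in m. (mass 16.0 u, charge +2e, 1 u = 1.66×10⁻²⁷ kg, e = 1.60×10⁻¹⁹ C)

r ≈ 37.8 m

Only the perpendicular component v⊥ = v sin66.6° = 1.17×10^7 m/s is bent by the field.
r = m v⊥ /(qB) = (2.66×10^-26)(1.17×10^7) / [(2×1.60×10^-19)(0.0256)] = 37.8 m.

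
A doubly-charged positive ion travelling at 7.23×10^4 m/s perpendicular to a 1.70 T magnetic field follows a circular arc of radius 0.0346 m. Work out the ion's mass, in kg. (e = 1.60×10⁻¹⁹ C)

qvB = mv²/r ⇒ m = qBr/v.
m = (2×1.60×10^-19)(1.70)(0.0346) / (7.23×10^4) = 2.60×10^-25 kg.

m ≈ 2.60×10^-25 kg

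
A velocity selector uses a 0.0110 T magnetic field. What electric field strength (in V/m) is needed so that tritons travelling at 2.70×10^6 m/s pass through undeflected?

E ≈ 2.97×10^4 V/m

qE = qvB ⇒ E = vB = (2.70×10^6)(0.0110) = 2.97×10^4 V/m.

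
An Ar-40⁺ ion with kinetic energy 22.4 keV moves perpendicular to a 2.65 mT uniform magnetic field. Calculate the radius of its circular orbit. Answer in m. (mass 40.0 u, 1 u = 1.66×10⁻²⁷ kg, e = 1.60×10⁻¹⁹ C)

r ≈ 51.5 m

Convert the energy: K = 22.4 keV = 3.58×10^-15 J.
v = √(2K/m) = √(2·3.58×10^-15/6.64×10^-26) = 3.29×10^5 m/s.
r = mv/(qB) = (6.64×10^-26)(3.29×10^5) / [(1×1.60×10^-19)(2.65×10^-3)] = 51.5 m.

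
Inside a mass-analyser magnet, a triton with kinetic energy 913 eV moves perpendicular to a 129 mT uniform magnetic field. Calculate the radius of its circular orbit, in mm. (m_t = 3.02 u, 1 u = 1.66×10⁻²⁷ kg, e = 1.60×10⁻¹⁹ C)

r ≈ 58.6 mm

Convert the energy: K = 913 eV = 1.46×10^-16 J.
v = √(2K/m) = √(2·1.46×10^-16/5.01×10^-27) = 2.41×10^5 m/s.
r = mv/(qB) = (5.01×10^-27)(2.41×10^5) / [(1×1.60×10^-19)(0.129)] = 0.0586 m.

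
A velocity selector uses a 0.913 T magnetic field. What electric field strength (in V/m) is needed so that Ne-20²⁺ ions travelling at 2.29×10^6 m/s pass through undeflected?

E ≈ 2.09×10^6 V/m

qE = qvB ⇒ E = vB = (2.29×10^6)(0.913) = 2.09×10^6 V/m.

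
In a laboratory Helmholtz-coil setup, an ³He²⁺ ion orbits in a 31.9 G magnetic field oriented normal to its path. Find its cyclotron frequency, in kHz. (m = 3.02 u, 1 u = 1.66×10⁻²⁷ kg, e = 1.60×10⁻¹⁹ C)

f = qB/(2πm) = (2×1.60×10^-19)(3.19×10^-3) / [2π(5.01×10^-27)] = 3.24×10^4 Hz.

f ≈ 32.4 kHz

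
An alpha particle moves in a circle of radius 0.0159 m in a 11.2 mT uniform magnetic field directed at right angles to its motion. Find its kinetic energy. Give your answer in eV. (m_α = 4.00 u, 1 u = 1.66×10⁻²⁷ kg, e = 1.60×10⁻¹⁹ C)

K ≈ 1.53 eV

v = qBr/m = (2×1.60×10^-19)(0.0112)(0.0159) / (6.64×10^-27) = 8580 m/s.
K = ½mv² = 0.5·(6.64×10^-27)·(8580)² = 2.45×10^-19 J = 1.53 eV.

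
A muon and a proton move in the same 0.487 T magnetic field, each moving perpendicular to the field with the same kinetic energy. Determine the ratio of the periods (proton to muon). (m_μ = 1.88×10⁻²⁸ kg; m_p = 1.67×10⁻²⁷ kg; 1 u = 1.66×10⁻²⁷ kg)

ratio ≈ 8.88

T = 2πm/(qB) is independent of speed, so T₂/T₁ = (m₂/q₂)/(m₁/q₁).
T_{proton}/T_{muon} = (1.67×10^-27/1e) / (1.88×10^-28/1e) = 8.88.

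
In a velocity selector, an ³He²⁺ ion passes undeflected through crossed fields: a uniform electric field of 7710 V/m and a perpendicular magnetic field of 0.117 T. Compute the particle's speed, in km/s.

v ≈ 65.9 km/s

For zero net force, qE = qvB, so v = E/B.
v = (7710) / (0.117) = 6.59×10^4 m/s.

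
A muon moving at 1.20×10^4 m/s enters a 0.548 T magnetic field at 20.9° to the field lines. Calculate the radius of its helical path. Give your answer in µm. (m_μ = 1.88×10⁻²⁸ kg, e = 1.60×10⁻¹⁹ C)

r ≈ 9.18 µm

Only the perpendicular component v⊥ = v sin20.9° = 4280 m/s is bent by the field.
r = m v⊥ /(qB) = (1.88×10^-28)(4280) / [(1×1.60×10^-19)(0.548)] = 9.18×10^-6 m.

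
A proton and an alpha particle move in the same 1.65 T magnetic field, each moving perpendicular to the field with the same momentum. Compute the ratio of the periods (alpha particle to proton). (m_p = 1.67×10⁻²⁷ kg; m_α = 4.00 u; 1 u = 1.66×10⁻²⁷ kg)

ratio ≈ 1.99

T = 2πm/(qB) is independent of speed, so T₂/T₁ = (m₂/q₂)/(m₁/q₁).
T_{alpha particle}/T_{proton} = (6.64×10^-27/2e) / (1.67×10^-27/1e) = 1.99.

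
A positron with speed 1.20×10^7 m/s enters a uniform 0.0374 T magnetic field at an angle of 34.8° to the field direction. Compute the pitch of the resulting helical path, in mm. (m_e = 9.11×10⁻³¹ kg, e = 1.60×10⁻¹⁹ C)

pitch ≈ 9.43 mm

The velocity component along B is v∥ = v cos34.8° = 9.85×10^6 m/s.
The cyclotron period T = 2πm/(qB) = 9.57×10^-10 s is set by m, q, B alone.
Pitch = v∥·T = (9.85×10^6)(9.57×10^-10) = 9.43×10^-3 m.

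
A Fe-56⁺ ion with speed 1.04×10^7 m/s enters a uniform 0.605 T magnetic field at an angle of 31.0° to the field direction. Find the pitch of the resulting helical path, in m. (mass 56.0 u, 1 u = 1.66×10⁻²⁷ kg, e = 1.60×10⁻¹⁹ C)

The velocity component along B is v∥ = v cos31.0° = 8.91×10^6 m/s.
The cyclotron period T = 2πm/(qB) = 6.03×10^-6 s is set by m, q, B alone.
Pitch = v∥·T = (8.91×10^6)(6.03×10^-6) = 53.8 m.

pitch ≈ 53.8 m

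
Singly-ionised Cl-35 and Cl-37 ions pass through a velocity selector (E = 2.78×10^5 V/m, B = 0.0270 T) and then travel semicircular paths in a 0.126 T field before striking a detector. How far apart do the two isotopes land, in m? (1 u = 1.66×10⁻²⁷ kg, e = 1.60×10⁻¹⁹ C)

Both emerge at v = E/B₁ = 1.03×10^7 m/s.
r = mv/(qB₂), so r₁ = 29.67 m and r₂ = 31.37 m, giving Δr = 1.70 m.
After a semicircle each ion lands a diameter 2r from the entry slit, so the separation is 2Δr = 3.39 m.

Δd ≈ 3.39 m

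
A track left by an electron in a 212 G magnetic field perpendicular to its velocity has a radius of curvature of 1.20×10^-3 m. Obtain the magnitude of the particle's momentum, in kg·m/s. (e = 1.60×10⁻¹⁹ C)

p ≈ 4.07×10^-24 kg·m/s

Since qvB = mv²/r, the momentum p = mv = qBr.
p = (1×1.60×10^-19)(0.0212)(1.20×10^-3) = 4.07×10^-24 kg·m/s.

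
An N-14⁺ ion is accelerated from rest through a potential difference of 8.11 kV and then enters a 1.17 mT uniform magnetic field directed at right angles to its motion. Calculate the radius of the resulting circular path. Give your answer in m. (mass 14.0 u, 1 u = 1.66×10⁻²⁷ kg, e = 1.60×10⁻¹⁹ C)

The kinetic energy gained is K = qV = (1×1.60×10^-19)(8110) = 1.30×10^-15 J.
v = √(2K/m) = 3.34×10^5 m/s.
r = mv/(qB) = (2.32×10^-26)(3.34×10^5) / [(1×1.60×10^-19)(1.17×10^-3)] = 41.5 m.

r ≈ 41.5 m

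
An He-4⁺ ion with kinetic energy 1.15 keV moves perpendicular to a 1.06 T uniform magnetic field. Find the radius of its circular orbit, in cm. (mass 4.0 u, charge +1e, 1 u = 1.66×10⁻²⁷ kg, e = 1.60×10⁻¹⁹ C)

Convert the energy: K = 1.15 keV = 1.84×10^-16 J.
v = √(2K/m) = √(2·1.84×10^-16/6.64×10^-27) = 2.35×10^5 m/s.
r = mv/(qB) = (6.64×10^-27)(2.35×10^5) / [(1×1.60×10^-19)(1.06)] = 9.22×10^-3 m.

r ≈ 0.922 cm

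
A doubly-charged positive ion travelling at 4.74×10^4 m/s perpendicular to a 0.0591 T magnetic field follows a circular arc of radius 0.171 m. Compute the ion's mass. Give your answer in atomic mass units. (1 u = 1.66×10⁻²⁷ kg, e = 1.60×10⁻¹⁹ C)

qvB = mv²/r ⇒ m = qBr/v.
m = (2×1.60×10^-19)(0.0591)(0.171) / (4.74×10^4) = 6.82×10^-26 kg = 41.1 u.

m ≈ 41.1 u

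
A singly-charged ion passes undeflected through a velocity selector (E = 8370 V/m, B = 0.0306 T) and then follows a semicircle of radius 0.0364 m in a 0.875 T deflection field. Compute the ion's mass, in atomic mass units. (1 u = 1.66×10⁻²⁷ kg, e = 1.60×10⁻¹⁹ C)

v = E/B₁ = 2.74×10^5 m/s.
From r = mv/(qB₂), m = qB₂r/v = (1×1.60×10^-19)(0.875)(0.0364) / (2.74×10^5) = 1.86×10^-26 kg.
In atomic mass units: m = 1.86×10^-26 / 1.66×10^-27 = 11.2 u.

m ≈ 11.2 u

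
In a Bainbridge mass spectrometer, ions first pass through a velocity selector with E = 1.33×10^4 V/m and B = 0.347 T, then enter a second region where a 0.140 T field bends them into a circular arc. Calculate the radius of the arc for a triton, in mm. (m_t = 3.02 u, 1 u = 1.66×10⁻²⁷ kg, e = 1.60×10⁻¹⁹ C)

r ≈ 8.58 mm

The selector passes v = E/B = 1.33×10^4/0.347 = 3.83×10^4 m/s.
In the deflection region, r = mv/(qB₂) = (5.01×10^-27)(3.83×10^4) / [(1×1.60×10^-19)(0.140)] = 8.58×10^-3 m.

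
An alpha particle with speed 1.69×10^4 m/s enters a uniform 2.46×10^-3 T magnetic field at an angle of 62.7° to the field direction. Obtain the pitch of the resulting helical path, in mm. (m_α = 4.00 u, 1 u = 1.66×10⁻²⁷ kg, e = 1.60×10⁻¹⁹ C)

The velocity component along B is v∥ = v cos62.7° = 7750 m/s.
The cyclotron period T = 2πm/(qB) = 5.30×10^-5 s is set by m, q, B alone.
Pitch = v∥·T = (7750)(5.30×10^-5) = 0.411 m.

pitch ≈ 411 mm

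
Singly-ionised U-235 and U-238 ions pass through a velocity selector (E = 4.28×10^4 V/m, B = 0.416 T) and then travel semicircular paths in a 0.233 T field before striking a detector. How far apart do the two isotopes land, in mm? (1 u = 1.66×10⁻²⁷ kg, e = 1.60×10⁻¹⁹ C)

Δd ≈ 27.5 mm

Both emerge at v = E/B₁ = 1.03×10^5 m/s.
r = mv/(qB₂), so r₁ = 1.0766 m and r₂ = 1.0903 m, giving Δr = 0.0137 m.
After a semicircle each ion lands a diameter 2r from the entry slit, so the separation is 2Δr = 0.0275 m.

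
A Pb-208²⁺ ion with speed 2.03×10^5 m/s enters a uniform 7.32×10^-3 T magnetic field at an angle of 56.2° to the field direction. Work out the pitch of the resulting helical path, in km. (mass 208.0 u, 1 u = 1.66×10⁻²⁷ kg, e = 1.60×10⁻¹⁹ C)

pitch ≈ 0.105 km

The velocity component along B is v∥ = v cos56.2° = 1.13×10^5 m/s.
The cyclotron period T = 2πm/(qB) = 9.26×10^-4 s is set by m, q, B alone.
Pitch = v∥·T = (1.13×10^5)(9.26×10^-4) = 105 m.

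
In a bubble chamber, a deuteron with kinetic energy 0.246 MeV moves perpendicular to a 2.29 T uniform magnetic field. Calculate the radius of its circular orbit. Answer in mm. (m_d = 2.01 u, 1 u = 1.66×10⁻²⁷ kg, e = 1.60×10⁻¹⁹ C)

r ≈ 44.2 mm

Convert the energy: K = 0.246 MeV = 3.94×10^-14 J.
v = √(2K/m) = √(2·3.94×10^-14/3.34×10^-27) = 4.86×10^6 m/s.
r = mv/(qB) = (3.34×10^-27)(4.86×10^6) / [(1×1.60×10^-19)(2.29)] = 0.0442 m.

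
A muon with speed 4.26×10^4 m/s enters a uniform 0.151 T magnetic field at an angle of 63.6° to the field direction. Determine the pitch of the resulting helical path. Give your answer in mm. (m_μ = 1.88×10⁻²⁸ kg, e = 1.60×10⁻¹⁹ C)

The velocity component along B is v∥ = v cos63.6° = 1.89×10^4 m/s.
The cyclotron period T = 2πm/(qB) = 4.89×10^-8 s is set by m, q, B alone.
Pitch = v∥·T = (1.89×10^4)(4.89×10^-8) = 9.26×10^-4 m.

pitch ≈ 0.926 mm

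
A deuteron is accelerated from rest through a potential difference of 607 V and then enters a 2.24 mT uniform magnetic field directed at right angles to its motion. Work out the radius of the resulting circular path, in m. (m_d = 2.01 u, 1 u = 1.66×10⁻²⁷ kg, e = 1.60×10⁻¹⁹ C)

r ≈ 2.25 m

The kinetic energy gained is K = qV = (1×1.60×10^-19)(607) = 9.71×10^-17 J.
v = √(2K/m) = 2.41×10^5 m/s.
r = mv/(qB) = (3.34×10^-27)(2.41×10^5) / [(1×1.60×10^-19)(2.24×10^-3)] = 2.25 m.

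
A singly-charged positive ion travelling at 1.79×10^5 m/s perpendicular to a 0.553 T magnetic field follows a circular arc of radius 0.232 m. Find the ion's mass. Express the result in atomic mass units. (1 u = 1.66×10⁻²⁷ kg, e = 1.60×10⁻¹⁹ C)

qvB = mv²/r ⇒ m = qBr/v.
m = (1×1.60×10^-19)(0.553)(0.232) / (1.79×10^5) = 1.15×10^-25 kg = 69.1 u.

m ≈ 69.1 u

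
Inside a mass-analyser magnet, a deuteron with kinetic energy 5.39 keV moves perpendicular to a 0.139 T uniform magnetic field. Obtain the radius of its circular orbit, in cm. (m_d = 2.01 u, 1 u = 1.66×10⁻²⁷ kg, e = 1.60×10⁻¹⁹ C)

r ≈ 10.8 cm

Convert the energy: K = 5.39 keV = 8.62×10^-16 J.
v = √(2K/m) = √(2·8.62×10^-16/3.34×10^-27) = 7.19×10^5 m/s.
r = mv/(qB) = (3.34×10^-27)(7.19×10^5) / [(1×1.60×10^-19)(0.139)] = 0.108 m.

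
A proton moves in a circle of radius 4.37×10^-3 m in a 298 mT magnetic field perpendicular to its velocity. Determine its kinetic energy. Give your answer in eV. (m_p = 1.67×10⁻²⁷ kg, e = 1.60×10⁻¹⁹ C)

v = qBr/m = (1×1.60×10^-19)(0.298)(4.37×10^-3) / (1.67×10^-27) = 1.25×10^5 m/s.
K = ½mv² = 0.5·(1.67×10^-27)·(1.25×10^5)² = 1.30×10^-17 J = 81.2 eV.

K ≈ 81.2 eV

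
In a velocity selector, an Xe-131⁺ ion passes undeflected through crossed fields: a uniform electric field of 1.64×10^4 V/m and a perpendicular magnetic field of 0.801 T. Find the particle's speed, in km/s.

v ≈ 20.5 km/s

For zero net force, qE = qvB, so v = E/B.
v = (1.64×10^4) / (0.801) = 2.05×10^4 m/s.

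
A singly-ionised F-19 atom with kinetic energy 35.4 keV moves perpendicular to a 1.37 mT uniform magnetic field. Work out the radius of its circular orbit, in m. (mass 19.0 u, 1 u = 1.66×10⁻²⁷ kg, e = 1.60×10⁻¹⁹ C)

r ≈ 86.2 m

Convert the energy: K = 35.4 keV = 5.66×10^-15 J.
v = √(2K/m) = √(2·5.66×10^-15/3.15×10^-26) = 5.99×10^5 m/s.
r = mv/(qB) = (3.15×10^-26)(5.99×10^5) / [(1×1.60×10^-19)(1.37×10^-3)] = 86.2 m.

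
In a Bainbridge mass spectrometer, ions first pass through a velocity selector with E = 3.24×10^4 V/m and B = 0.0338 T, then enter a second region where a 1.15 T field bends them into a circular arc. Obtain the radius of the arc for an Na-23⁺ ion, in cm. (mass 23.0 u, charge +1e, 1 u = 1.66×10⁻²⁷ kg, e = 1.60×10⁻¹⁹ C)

The selector passes v = E/B = 3.24×10^4/0.0338 = 9.59×10^5 m/s.
In the deflection region, r = mv/(qB₂) = (3.82×10^-26)(9.59×10^5) / [(1×1.60×10^-19)(1.15)] = 0.199 m.

r ≈ 19.9 cm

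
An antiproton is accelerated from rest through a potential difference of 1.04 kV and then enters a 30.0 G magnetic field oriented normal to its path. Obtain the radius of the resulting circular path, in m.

r ≈ 1.55 m

The kinetic energy gained is K = qV = (1×1.60×10^-19)(1040) = 1.66×10^-16 J.
v = √(2K/m) = 4.46×10^5 m/s.
r = mv/(qB) = (1.67×10^-27)(4.46×10^5) / [(1×1.60×10^-19)(3.00×10^-3)] = 1.55 m.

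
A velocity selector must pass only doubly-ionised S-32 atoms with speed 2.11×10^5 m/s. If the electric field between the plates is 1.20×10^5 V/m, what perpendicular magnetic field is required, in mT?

qE = qvB ⇒ B = E/v = (1.20×10^5) / (2.11×10^5) = 0.569 T.

B ≈ 569 mT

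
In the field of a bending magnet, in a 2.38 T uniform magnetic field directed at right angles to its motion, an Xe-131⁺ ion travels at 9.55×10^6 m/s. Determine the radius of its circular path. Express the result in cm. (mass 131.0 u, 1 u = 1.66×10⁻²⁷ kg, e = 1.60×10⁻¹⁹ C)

r ≈ 545 cm

The magnetic force provides the centripetal force: qvB = mv²/r, so r = mv/(qB).
r = (2.17×10^-25 kg)(9.55×10^6 m/s) / [(1×1.60×10^-19 C)(2.38 T)] = 5.45 m.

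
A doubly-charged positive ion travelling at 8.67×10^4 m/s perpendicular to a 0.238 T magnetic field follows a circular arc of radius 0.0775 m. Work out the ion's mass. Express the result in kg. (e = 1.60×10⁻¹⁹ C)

qvB = mv²/r ⇒ m = qBr/v.
m = (2×1.60×10^-19)(0.238)(0.0775) / (8.67×10^4) = 6.81×10^-26 kg.

m ≈ 6.81×10^-26 kg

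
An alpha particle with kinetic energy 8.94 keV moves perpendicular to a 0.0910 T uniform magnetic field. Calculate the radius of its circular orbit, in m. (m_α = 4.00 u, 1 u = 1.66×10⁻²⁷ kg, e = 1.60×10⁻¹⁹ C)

Convert the energy: K = 8.94 keV = 1.43×10^-15 J.
v = √(2K/m) = √(2·1.43×10^-15/6.64×10^-27) = 6.56×10^5 m/s.
r = mv/(qB) = (6.64×10^-27)(6.56×10^5) / [(2×1.60×10^-19)(0.0910)] = 0.150 m.

r ≈ 0.150 m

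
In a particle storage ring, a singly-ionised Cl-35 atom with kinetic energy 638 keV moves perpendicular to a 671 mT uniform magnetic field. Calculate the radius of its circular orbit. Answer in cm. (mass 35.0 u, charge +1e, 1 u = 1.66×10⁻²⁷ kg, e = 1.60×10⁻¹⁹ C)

Convert the energy: K = 638 keV = 1.02×10^-13 J.
v = √(2K/m) = √(2·1.02×10^-13/5.81×10^-26) = 1.87×10^6 m/s.
r = mv/(qB) = (5.81×10^-26)(1.87×10^6) / [(1×1.60×10^-19)(0.671)] = 1.01 m.

r ≈ 101 cm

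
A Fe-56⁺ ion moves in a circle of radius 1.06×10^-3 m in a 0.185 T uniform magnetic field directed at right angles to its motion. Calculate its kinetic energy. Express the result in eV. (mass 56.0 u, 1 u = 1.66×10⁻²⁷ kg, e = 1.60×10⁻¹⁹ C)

v = qBr/m = (1×1.60×10^-19)(0.185)(1.06×10^-3) / (9.30×10^-26) = 338 m/s.
K = ½mv² = 0.5·(9.30×10^-26)·(338)² = 5.30×10^-21 J = 0.0331 eV.

K ≈ 0.0331 eV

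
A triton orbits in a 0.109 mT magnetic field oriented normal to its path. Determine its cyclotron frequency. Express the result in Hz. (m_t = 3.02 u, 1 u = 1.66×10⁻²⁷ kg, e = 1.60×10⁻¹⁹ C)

f = qB/(2πm) = (1×1.60×10^-19)(1.09×10^-4) / [2π(5.01×10^-27)] = 554 Hz.

f ≈ 554 Hz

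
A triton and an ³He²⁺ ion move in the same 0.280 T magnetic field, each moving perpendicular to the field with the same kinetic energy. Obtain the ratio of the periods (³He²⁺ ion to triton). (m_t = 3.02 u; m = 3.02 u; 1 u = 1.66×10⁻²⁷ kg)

T = 2πm/(qB) is independent of speed, so T₂/T₁ = (m₂/q₂)/(m₁/q₁).
T_{³He²⁺ ion}/T_{triton} = (5.01×10^-27/2e) / (5.01×10^-27/1e) = 0.500.

ratio ≈ 0.500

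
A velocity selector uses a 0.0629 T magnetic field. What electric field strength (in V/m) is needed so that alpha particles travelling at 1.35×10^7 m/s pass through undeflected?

qE = qvB ⇒ E = vB = (1.35×10^7)(0.0629) = 8.49×10^5 V/m.

E ≈ 8.49×10^5 V/m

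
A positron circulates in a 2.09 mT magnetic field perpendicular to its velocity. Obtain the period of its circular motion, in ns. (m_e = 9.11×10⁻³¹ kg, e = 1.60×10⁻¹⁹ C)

T ≈ 17.1 ns

The cyclotron period is independent of speed: T = 2πm/(qB).
T = 2π(9.11×10^-31) / [(1×1.60×10^-19)(2.09×10^-3)] = 1.71×10^-8 s.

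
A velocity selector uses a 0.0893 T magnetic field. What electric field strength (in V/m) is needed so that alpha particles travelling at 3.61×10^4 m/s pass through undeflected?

qE = qvB ⇒ E = vB = (3.61×10^4)(0.0893) = 3220 V/m.

E ≈ 3220 V/m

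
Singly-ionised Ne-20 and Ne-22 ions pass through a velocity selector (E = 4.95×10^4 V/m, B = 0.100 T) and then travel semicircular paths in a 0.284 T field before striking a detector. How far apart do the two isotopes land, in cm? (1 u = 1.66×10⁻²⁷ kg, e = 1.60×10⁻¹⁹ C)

Δd ≈ 7.23 cm

Both emerge at v = E/B₁ = 4.95×10^5 m/s.
r = mv/(qB₂), so r₁ = 0.3617 m and r₂ = 0.3978 m, giving Δr = 0.0362 m.
After a semicircle each ion lands a diameter 2r from the entry slit, so the separation is 2Δr = 0.0723 m.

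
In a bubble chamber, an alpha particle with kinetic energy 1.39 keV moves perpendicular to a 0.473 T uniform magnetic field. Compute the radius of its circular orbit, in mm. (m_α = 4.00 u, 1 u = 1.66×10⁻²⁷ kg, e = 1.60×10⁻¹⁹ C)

r ≈ 11.4 mm

Convert the energy: K = 1.39 keV = 2.22×10^-16 J.
v = √(2K/m) = √(2·2.22×10^-16/6.64×10^-27) = 2.59×10^5 m/s.
r = mv/(qB) = (6.64×10^-27)(2.59×10^5) / [(2×1.60×10^-19)(0.473)] = 0.0114 m.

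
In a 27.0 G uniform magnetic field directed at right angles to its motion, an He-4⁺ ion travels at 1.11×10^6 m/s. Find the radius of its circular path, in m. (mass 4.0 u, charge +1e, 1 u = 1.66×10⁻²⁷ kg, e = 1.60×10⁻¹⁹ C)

The magnetic force provides the centripetal force: qvB = mv²/r, so r = mv/(qB).
r = (6.64×10^-27 kg)(1.11×10^6 m/s) / [(1×1.60×10^-19 C)(2.70×10^-3 T)] = 17.1 m.

r ≈ 17.1 m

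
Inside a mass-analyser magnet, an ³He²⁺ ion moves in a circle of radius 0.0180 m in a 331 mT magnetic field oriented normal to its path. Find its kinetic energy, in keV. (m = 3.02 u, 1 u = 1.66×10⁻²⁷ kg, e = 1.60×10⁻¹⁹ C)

v = qBr/m = (2×1.60×10^-19)(0.331)(0.0180) / (5.01×10^-27) = 3.80×10^5 m/s.
K = ½mv² = 0.5·(5.01×10^-27)·(3.80×10^5)² = 3.63×10^-16 J = 2.27 keV.

K ≈ 2.27 keV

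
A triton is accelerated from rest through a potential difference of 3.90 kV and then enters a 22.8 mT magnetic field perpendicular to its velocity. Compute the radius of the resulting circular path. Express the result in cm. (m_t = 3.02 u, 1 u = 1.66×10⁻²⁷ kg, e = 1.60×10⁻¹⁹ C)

The kinetic energy gained is K = qV = (1×1.60×10^-19)(3900) = 6.24×10^-16 J.
v = √(2K/m) = 4.99×10^5 m/s.
r = mv/(qB) = (5.01×10^-27)(4.99×10^5) / [(1×1.60×10^-19)(0.0228)] = 0.686 m.

r ≈ 68.6 cm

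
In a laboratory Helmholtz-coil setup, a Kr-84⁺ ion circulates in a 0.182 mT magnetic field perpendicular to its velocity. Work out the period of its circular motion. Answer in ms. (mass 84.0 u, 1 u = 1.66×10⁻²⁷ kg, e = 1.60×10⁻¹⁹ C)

The cyclotron period is independent of speed: T = 2πm/(qB).
T = 2π(1.39×10^-25) / [(1×1.60×10^-19)(1.82×10^-4)] = 0.0301 s.

T ≈ 30.1 ms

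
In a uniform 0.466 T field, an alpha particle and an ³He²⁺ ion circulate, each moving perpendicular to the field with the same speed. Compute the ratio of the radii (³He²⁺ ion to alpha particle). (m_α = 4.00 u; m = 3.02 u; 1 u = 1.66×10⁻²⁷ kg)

ratio ≈ 0.755

r = mv/(qB) ⇒ at equal v, r ∝ m/q.
r_{³He²⁺ ion}/r_{alpha particle} = 0.755.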